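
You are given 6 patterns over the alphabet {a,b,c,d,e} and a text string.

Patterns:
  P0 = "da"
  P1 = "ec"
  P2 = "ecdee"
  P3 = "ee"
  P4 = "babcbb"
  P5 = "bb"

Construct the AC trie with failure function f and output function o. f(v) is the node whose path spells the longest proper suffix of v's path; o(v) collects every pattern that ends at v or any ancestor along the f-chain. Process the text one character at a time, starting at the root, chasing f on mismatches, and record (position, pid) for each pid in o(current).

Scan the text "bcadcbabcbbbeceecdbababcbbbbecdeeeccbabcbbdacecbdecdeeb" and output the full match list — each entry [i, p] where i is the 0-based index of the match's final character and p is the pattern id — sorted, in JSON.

Build automaton:
Trie (insert patterns):
  0='ε' goto b→9 d→1 e→3
  1='d' goto a→2
  2='da' goto ·  ←P0
  3='e' goto c→4 e→8
  4='ec' goto d→5  ←P1
  5='ecd' goto e→6
  6='ecde' goto e→7
  7='ecdee' goto ·  ←P2
  8='ee' goto ·  ←P3
  9='b' goto a→10 b→15
  10='ba' goto b→11
  11='bab' goto c→12
  12='babc' goto b→13
  13='babcb' goto b→14
  14='babcbb' goto ·  ←P4
  15='bb' goto ·  ←P5

BFS fail/out derivation:
  fail(1) 'd': from fail(0)=0 chase 'd': 0 ⇒ 0;  out=∅∪out(0)=∅
  fail(3) 'e': from fail(0)=0 chase 'e': 0 ⇒ 0;  out=∅∪out(0)=∅
  fail(9) 'b': from fail(0)=0 chase 'b': 0 ⇒ 0;  out=∅∪out(0)=∅
  fail(2) 'da': from fail(1)=0 chase 'a': 0 ⇒ 0;  out={0}∪out(0)={0}
  fail(4) 'ec': from fail(3)=0 chase 'c': 0 ⇒ 0;  out={1}∪out(0)={1}
  fail(8) 'ee': from fail(3)=0 chase 'e': 0 ⇒ 3;  out={3}∪out(3)={3}
  fail(10) 'ba': from fail(9)=0 chase 'a': 0 ⇒ 0;  out=∅∪out(0)=∅
  fail(15) 'bb': from fail(9)=0 chase 'b': 0 ⇒ 9;  out={5}∪out(9)={5}
  fail(5) 'ecd': from fail(4)=0 chase 'd': 0 ⇒ 1;  out=∅∪out(1)=∅
  fail(11) 'bab': from fail(10)=0 chase 'b': 0 ⇒ 9;  out=∅∪out(9)=∅
  fail(6) 'ecde': from fail(5)=1 chase 'e': 1→0 ⇒ 3;  out=∅∪out(3)=∅
  fail(12) 'babc': from fail(11)=9 chase 'c': 9→0 ⇒ 0;  out=∅∪out(0)=∅
  fail(7) 'ecdee': from fail(6)=3 chase 'e': 3 ⇒ 8;  out={2}∪out(8)={2,3}
  fail(13) 'babcb': from fail(12)=0 chase 'b': 0 ⇒ 9;  out=∅∪out(9)=∅
  fail(14) 'babcbb': from fail(13)=9 chase 'b': 9 ⇒ 15;  out={4}∪out(15)={4,5}

Run:
[0] read 'b'  n0⇒n9
[1] read 'c'  n9⇒n0 (via fail)
[2] read 'a'  n0⇒n0
[3] read 'd'  n0⇒n1
[4] read 'c'  n1⇒n0 (via fail)
[5] read 'b'  n0⇒n9
[6] read 'a'  n9⇒n10
[7] read 'b'  n10⇒n11
[8] read 'c'  n11⇒n12
[9] read 'b'  n12⇒n13
[10] read 'b'  n13⇒n14  → match P4@[5:10],P5@[9:10]
[11] read 'b'  n14⇒n15 (via fail)  → match P5@[10:11]
[12] read 'e'  n15⇒n3 (via fail)
[13] read 'c'  n3⇒n4  → match P1@[12:13]
[14] read 'e'  n4⇒n3 (via fail)
[15] read 'e'  n3⇒n8  → match P3@[14:15]
[16] read 'c'  n8⇒n4 (via fail)  → match P1@[15:16]
[17] read 'd'  n4⇒n5
[18] read 'b'  n5⇒n9 (via fail)
[19] read 'a'  n9⇒n10
[20] read 'b'  n10⇒n11
[21] read 'a'  n11⇒n10 (via fail)
[22] read 'b'  n10⇒n11
[23] read 'c'  n11⇒n12
[24] read 'b'  n12⇒n13
[25] read 'b'  n13⇒n14  → match P4@[20:25],P5@[24:25]
[26] read 'b'  n14⇒n15 (via fail)  → match P5@[25:26]
[27] read 'b'  n15⇒n15 (via fail)  → match P5@[26:27]
[28] read 'e'  n15⇒n3 (via fail)
[29] read 'c'  n3⇒n4  → match P1@[28:29]
[30] read 'd'  n4⇒n5
[31] read 'e'  n5⇒n6
[32] read 'e'  n6⇒n7  → match P2@[28:32],P3@[31:32]
[33] read 'e'  n7⇒n8 (via fail)  → match P3@[32:33]
[34] read 'c'  n8⇒n4 (via fail)  → match P1@[33:34]
[35] read 'c'  n4⇒n0 (via fail)
[36] read 'b'  n0⇒n9
[37] read 'a'  n9⇒n10
[38] read 'b'  n10⇒n11
[39] read 'c'  n11⇒n12
[40] read 'b'  n12⇒n13
[41] read 'b'  n13⇒n14  → match P4@[36:41],P5@[40:41]
[42] read 'd'  n14⇒n1 (via fail)
[43] read 'a'  n1⇒n2  → match P0@[42:43]
[44] read 'c'  n2⇒n0 (via fail)
[45] read 'e'  n0⇒n3
[46] read 'c'  n3⇒n4  → match P1@[45:46]
[47] read 'b'  n4⇒n9 (via fail)
[48] read 'd'  n9⇒n1 (via fail)
[49] read 'e'  n1⇒n3 (via fail)
[50] read 'c'  n3⇒n4  → match P1@[49:50]
[51] read 'd'  n4⇒n5
[52] read 'e'  n5⇒n6
[53] read 'e'  n6⇒n7  → match P2@[49:53],P3@[52:53]
[54] read 'b'  n7⇒n9 (via fail)

Matches: [[10,4],[10,5],[11,5],[13,1],[15,3],[16,1],[25,4],[25,5],[26,5],[27,5],[29,1],[32,2],[32,3],[33,3],[34,1],[41,4],[41,5],[43,0],[46,1],[50,1],[53,2],[53,3]]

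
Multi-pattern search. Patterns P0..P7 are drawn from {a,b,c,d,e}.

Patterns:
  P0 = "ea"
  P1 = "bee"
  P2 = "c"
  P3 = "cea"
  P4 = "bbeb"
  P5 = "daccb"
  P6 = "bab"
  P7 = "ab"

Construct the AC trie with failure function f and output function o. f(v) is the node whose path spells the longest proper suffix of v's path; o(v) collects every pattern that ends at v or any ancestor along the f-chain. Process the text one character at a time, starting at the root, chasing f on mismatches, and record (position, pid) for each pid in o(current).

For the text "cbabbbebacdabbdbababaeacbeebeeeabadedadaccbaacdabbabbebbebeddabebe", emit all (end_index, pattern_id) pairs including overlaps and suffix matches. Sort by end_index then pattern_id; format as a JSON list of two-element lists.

Build:
Trie nodes:
  n0 'ε': a→19 b→3 c→6 d→12 e→1
  n1 'e': a→2
  n2 'ea': ·  [P0 ends]
  n3 'b': a→17 b→9 e→4
  n4 'be': e→5
  n5 'bee': ·  [P1 ends]
  n6 'c': e→7  [P2 ends]
  n7 'ce': a→8
  n8 'cea': ·  [P3 ends]
  n9 'bb': e→10
  n10 'bbe': b→11
  n11 'bbeb': ·  [P4 ends]
  n12 'd': a→13
  n13 'da': c→14
  n14 'dac': c→15
  n15 'dacc': b→16
  n16 'daccb': ·  [P5 ends]
  n17 'ba': b→18
  n18 'bab': ·  [P6 ends]
  n19 'a': b→20
  n20 'ab': ·  [P7 ends]

BFS fail/out derivation:
  fail(1) 'e': from fail(0)=0 chase 'e': 0 ⇒ 0;  out=∅∪out(0)=∅
  fail(3) 'b': from fail(0)=0 chase 'b': 0 ⇒ 0;  out=∅∪out(0)=∅
  fail(6) 'c': from fail(0)=0 chase 'c': 0 ⇒ 0;  out={2}∪out(0)={2}
  fail(12) 'd': from fail(0)=0 chase 'd': 0 ⇒ 0;  out=∅∪out(0)=∅
  fail(19) 'a': from fail(0)=0 chase 'a': 0 ⇒ 0;  out=∅∪out(0)=∅
  fail(2) 'ea': from fail(1)=0 chase 'a': 0 ⇒ 19;  out={0}∪out(19)={0}
  fail(4) 'be': from fail(3)=0 chase 'e': 0 ⇒ 1;  out=∅∪out(1)=∅
  fail(7) 'ce': from fail(6)=0 chase 'e': 0 ⇒ 1;  out=∅∪out(1)=∅
  fail(9) 'bb': from fail(3)=0 chase 'b': 0 ⇒ 3;  out=∅∪out(3)=∅
  fail(13) 'da': from fail(12)=0 chase 'a': 0 ⇒ 19;  out=∅∪out(19)=∅
  fail(17) 'ba': from fail(3)=0 chase 'a': 0 ⇒ 19;  out=∅∪out(19)=∅
  fail(20) 'ab': from fail(19)=0 chase 'b': 0 ⇒ 3;  out={7}∪out(3)={7}
  fail(5) 'bee': from fail(4)=1 chase 'e': 1→0 ⇒ 1;  out={1}∪out(1)={1}
  fail(8) 'cea': from fail(7)=1 chase 'a': 1 ⇒ 2;  out={3}∪out(2)={0,3}
  fail(10) 'bbe': from fail(9)=3 chase 'e': 3 ⇒ 4;  out=∅∪out(4)=∅
  fail(14) 'dac': from fail(13)=19 chase 'c': 19→0 ⇒ 6;  out=∅∪out(6)={2}
  fail(18) 'bab': from fail(17)=19 chase 'b': 19 ⇒ 20;  out={6}∪out(20)={6,7}
  fail(11) 'bbeb': from fail(10)=4 chase 'b': 4→1→0 ⇒ 3;  out={4}∪out(3)={4}
  fail(15) 'dacc': from fail(14)=6 chase 'c': 6→0 ⇒ 6;  out=∅∪out(6)={2}
  fail(16) 'daccb': from fail(15)=6 chase 'b': 6→0 ⇒ 3;  out={5}∪out(3)={5}

Text stream:
[0] read 'c'  n0⇒n6  → match P2@[0:0]
[1] read 'b'  n6⇒n3 ·f
[2] read 'a'  n3⇒n17
[3] read 'b'  n17⇒n18  → match P6@[1:3],P7@[2:3]
[4] read 'b'  n18⇒n9 ·f
[5] read 'b'  n9⇒n9 ·f
[6] read 'e'  n9⇒n10
[7] read 'b'  n10⇒n11  → match P4@[4:7]
[8] read 'a'  n11⇒n17 ·f
[9] read 'c'  n17⇒n6 ·f  → match P2@[9:9]
[10] read 'd'  n6⇒n12 ·f
[11] read 'a'  n12⇒n13
[12] read 'b'  n13⇒n20 ·f  → match P7@[11:12]
[13] read 'b'  n20⇒n9 ·f
[14] read 'd'  n9⇒n12 ·f
[15] read 'b'  n12⇒n3 ·f
[16] read 'a'  n3⇒n17
[17] read 'b'  n17⇒n18  → match P6@[15:17],P7@[16:17]
[18] read 'a'  n18⇒n17 ·f
[19] read 'b'  n17⇒n18  → match P6@[17:19],P7@[18:19]
[20] read 'a'  n18⇒n17 ·f
[21] read 'e'  n17⇒n1 ·f
[22] read 'a'  n1⇒n2  → match P0@[21:22]
[23] read 'c'  n2⇒n6 ·f  → match P2@[23:23]
[24] read 'b'  n6⇒n3 ·f
[25] read 'e'  n3⇒n4
[26] read 'e'  n4⇒n5  → match P1@[24:26]
[27] read 'b'  n5⇒n3 ·f
[28] read 'e'  n3⇒n4
[29] read 'e'  n4⇒n5  → match P1@[27:29]
[30] read 'e'  n5⇒n1 ·f
[31] read 'a'  n1⇒n2  → match P0@[30:31]
[32] read 'b'  n2⇒n20 ·f  → match P7@[31:32]
[33] read 'a'  n20⇒n17 ·f
[34] read 'd'  n17⇒n12 ·f
[35] read 'e'  n12⇒n1 ·f
[36] read 'd'  n1⇒n12 ·f
[37] read 'a'  n12⇒n13
[38] read 'd'  n13⇒n12 ·f
[39] read 'a'  n12⇒n13
[40] read 'c'  n13⇒n14  → match P2@[40:40]
[41] read 'c'  n14⇒n15  → match P2@[41:41]
[42] read 'b'  n15⇒n16  → match P5@[38:42]
[43] read 'a'  n16⇒n17 ·f
[44] read 'a'  n17⇒n19 ·f
[45] read 'c'  n19⇒n6 ·f  → match P2@[45:45]
[46] read 'd'  n6⇒n12 ·f
[47] read 'a'  n12⇒n13
[48] read 'b'  n13⇒n20 ·f  → match P7@[47:48]
[49] read 'b'  n20⇒n9 ·f
[50] read 'a'  n9⇒n17 ·f
[51] read 'b'  n17⇒n18  → match P6@[49:51],P7@[50:51]
[52] read 'b'  n18⇒n9 ·f
[53] read 'e'  n9⇒n10
[54] read 'b'  n10⇒n11  → match P4@[51:54]
[55] read 'b'  n11⇒n9 ·f
[56] read 'e'  n9⇒n10
[57] read 'b'  n10⇒n11  → match P4@[54:57]
[58] read 'e'  n11⇒n4 ·f
[59] read 'd'  n4⇒n12 ·f
[60] read 'd'  n12⇒n12 ·f
[61] read 'a'  n12⇒n13
[62] read 'b'  n13⇒n20 ·f  → match P7@[61:62]
[63] read 'e'  n20⇒n4 ·f
[64] read 'b'  n4⇒n3 ·f
[65] read 'e'  n3⇒n4

Matches: [[0,2],[3,6],[3,7],[7,4],[9,2],[12,7],[17,6],[17,7],[19,6],[19,7],[22,0],[23,2],[26,1],[29,1],[31,0],[32,7],[40,2],[41,2],[42,5],[45,2],[48,7],[51,6],[51,7],[54,4],[57,4],[62,7]]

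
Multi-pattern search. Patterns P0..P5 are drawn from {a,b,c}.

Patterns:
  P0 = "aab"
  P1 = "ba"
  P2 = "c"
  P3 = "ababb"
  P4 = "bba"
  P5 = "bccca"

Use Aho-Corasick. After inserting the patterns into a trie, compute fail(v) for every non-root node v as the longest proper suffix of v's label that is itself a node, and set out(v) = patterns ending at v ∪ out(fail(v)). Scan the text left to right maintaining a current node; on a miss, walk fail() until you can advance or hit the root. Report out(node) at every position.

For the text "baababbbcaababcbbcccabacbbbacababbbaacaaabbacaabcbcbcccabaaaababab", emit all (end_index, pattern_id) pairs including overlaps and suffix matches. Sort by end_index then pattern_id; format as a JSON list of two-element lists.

Construct AC machine:
Trie nodes:
  n0 'ε': a→1 b→4 c→6
  n1 'a': a→2 b→7
  n2 'aa': b→3
  n3 'aab': ·  ←P0
  n4 'b': a→5 b→11 c→13
  n5 'ba': ·  ←P1
  n6 'c': ·  ←P2
  n7 'ab': a→8
  n8 'aba': b→9
  n9 'abab': b→10
  n10 'ababb': ·  ←P3
  n11 'bb': a→12
  n12 'bba': ·  ←P4
  n13 'bc': c→14
  n14 'bcc': c→15
  n15 'bccc': a→16
  n16 'bccca': ·  ←P5

BFS fail/out derivation:
  n1('a'): parent n0 fail=0; on 'a' 0 → fail=0;  out ∅∪∅=∅
  n4('b'): parent n0 fail=0; on 'b' 0 → fail=0;  out ∅∪∅=∅
  n6('c'): parent n0 fail=0; on 'c' 0 → fail=0;  out {2}∪∅={2}
  n2('aa'): parent n1 fail=0; on 'a' 0 → fail=1;  out ∅∪∅=∅
  n5('ba'): parent n4 fail=0; on 'a' 0 → fail=1;  out {1}∪∅={1}
  n7('ab'): parent n1 fail=0; on 'b' 0 → fail=4;  out ∅∪∅=∅
  n11('bb'): parent n4 fail=0; on 'b' 0 → fail=4;  out ∅∪∅=∅
  n13('bc'): parent n4 fail=0; on 'c' 0 → fail=6;  out ∅∪{2}={2}
  n3('aab'): parent n2 fail=1; on 'b' 1 → fail=7;  out {0}∪∅={0}
  n8('aba'): parent n7 fail=4; on 'a' 4 → fail=5;  out ∅∪{1}={1}
  n12('bba'): parent n11 fail=4; on 'a' 4 → fail=5;  out {4}∪{1}={1,4}
  n14('bcc'): parent n13 fail=6; on 'c' 6→0 → fail=6;  out ∅∪{2}={2}
  n9('abab'): parent n8 fail=5; on 'b' 5→1 → fail=7;  out ∅∪∅=∅
  n15('bccc'): parent n14 fail=6; on 'c' 6→0 → fail=6;  out ∅∪{2}={2}
  n10('ababb'): parent n9 fail=7; on 'b' 7→4 → fail=11;  out {3}∪∅={3}
  n16('bccca'): parent n15 fail=6; on 'a' 6→0 → fail=1;  out {5}∪∅={5}

Run:
i=0 'b': node 0→4
i=1 'a': node 4→5  emit P1@[0:1]
i=2 'a': node 5→2 ·f
i=3 'b': node 2→3  emit P0@[1:3]
i=4 'a': node 3→8 ·f  emit P1@[3:4]
i=5 'b': node 8→9
i=6 'b': node 9→10  emit P3@[2:6]
i=7 'b': node 10→11 ·f
i=8 'c': node 11→13 ·f  emit P2@[8:8]
i=9 'a': node 13→1 ·f
i=10 'a': node 1→2
i=11 'b': node 2→3  emit P0@[9:11]
i=12 'a': node 3→8 ·f  emit P1@[11:12]
i=13 'b': node 8→9
i=14 'c': node 9→13 ·f  emit P2@[14:14]
i=15 'b': node 13→4 ·f
i=16 'b': node 4→11
i=17 'c': node 11→13 ·f  emit P2@[17:17]
i=18 'c': node 13→14  emit P2@[18:18]
i=19 'c': node 14→15  emit P2@[19:19]
i=20 'a': node 15→16  emit P5@[16:20]
i=21 'b': node 16→7 ·f
i=22 'a': node 7→8  emit P1@[21:22]
i=23 'c': node 8→6 ·f  emit P2@[23:23]
i=24 'b': node 6→4 ·f
i=25 'b': node 4→11
i=26 'b': node 11→11 ·f
i=27 'a': node 11→12  emit P1@[26:27],P4@[25:27]
i=28 'c': node 12→6 ·f  emit P2@[28:28]
i=29 'a': node 6→1 ·f
i=30 'b': node 1→7
i=31 'a': node 7→8  emit P1@[30:31]
i=32 'b': node 8→9
i=33 'b': node 9→10  emit P3@[29:33]
i=34 'b': node 10→11 ·f
i=35 'a': node 11→12  emit P1@[34:35],P4@[33:35]
i=36 'a': node 12→2 ·f
i=37 'c': node 2→6 ·f  emit P2@[37:37]
i=38 'a': node 6→1 ·f
i=39 'a': node 1→2
i=40 'a': node 2→2 ·f
i=41 'b': node 2→3  emit P0@[39:41]
i=42 'b': node 3→11 ·f
i=43 'a': node 11→12  emit P1@[42:43],P4@[41:43]
i=44 'c': node 12→6 ·f  emit P2@[44:44]
i=45 'a': node 6→1 ·f
i=46 'a': node 1→2
i=47 'b': node 2→3  emit P0@[45:47]
i=48 'c': node 3→13 ·f  emit P2@[48:48]
i=49 'b': node 13→4 ·f
i=50 'c': node 4→13  emit P2@[50:50]
i=51 'b': node 13→4 ·f
i=52 'c': node 4→13  emit P2@[52:52]
i=53 'c': node 13→14  emit P2@[53:53]
i=54 'c': node 14→15  emit P2@[54:54]
i=55 'a': node 15→16  emit P5@[51:55]
i=56 'b': node 16→7 ·f
i=57 'a': node 7→8  emit P1@[56:57]
i=58 'a': node 8→2 ·f
i=59 'a': node 2→2 ·f
i=60 'a': node 2→2 ·f
i=61 'b': node 2→3  emit P0@[59:61]
i=62 'a': node 3→8 ·f  emit P1@[61:62]
i=63 'b': node 8→9
i=64 'a': node 9→8 ·f  emit P1@[63:64]
i=65 'b': node 8→9

Matches: [[1,1],[3,0],[4,1],[6,3],[8,2],[11,0],[12,1],[14,2],[17,2],[18,2],[19,2],[20,5],[22,1],[23,2],[27,1],[27,4],[28,2],[31,1],[33,3],[35,1],[35,4],[37,2],[41,0],[43,1],[43,4],[44,2],[47,0],[48,2],[50,2],[52,2],[53,2],[54,2],[55,5],[57,1],[61,0],[62,1],[64,1]]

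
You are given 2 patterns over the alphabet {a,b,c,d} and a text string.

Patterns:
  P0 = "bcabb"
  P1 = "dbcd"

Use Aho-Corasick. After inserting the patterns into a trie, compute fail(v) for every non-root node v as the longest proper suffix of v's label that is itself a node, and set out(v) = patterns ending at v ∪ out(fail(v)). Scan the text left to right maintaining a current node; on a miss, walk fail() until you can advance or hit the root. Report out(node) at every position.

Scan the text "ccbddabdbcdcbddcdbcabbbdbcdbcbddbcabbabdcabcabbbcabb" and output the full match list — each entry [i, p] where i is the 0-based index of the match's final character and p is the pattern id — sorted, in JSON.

Construct AC machine:
Trie (insert patterns):
  0='ε' goto b→1 d→6
  1='b' goto c→2
  2='bc' goto a→3
  3='bca' goto b→4
  4='bcab' goto b→5
  5='bcabb' goto ·  [P0 ends]
  6='d' goto b→7
  7='db' goto c→8
  8='dbc' goto d→9
  9='dbcd' goto ·  [P1 ends]

BFS fail/out derivation:
  fail(1) 'b': from fail(0)=0 chase 'b': 0 ⇒ 0;  out=∅∪out(0)=∅
  fail(6) 'd': from fail(0)=0 chase 'd': 0 ⇒ 0;  out=∅∪out(0)=∅
  fail(2) 'bc': from fail(1)=0 chase 'c': 0 ⇒ 0;  out=∅∪out(0)=∅
  fail(7) 'db': from fail(6)=0 chase 'b': 0 ⇒ 1;  out=∅∪out(1)=∅
  fail(3) 'bca': from fail(2)=0 chase 'a': 0 ⇒ 0;  out=∅∪out(0)=∅
  fail(8) 'dbc': from fail(7)=1 chase 'c': 1 ⇒ 2;  out=∅∪out(2)=∅
  fail(4) 'bcab': from fail(3)=0 chase 'b': 0 ⇒ 1;  out=∅∪out(1)=∅
  fail(9) 'dbcd': from fail(8)=2 chase 'd': 2→0 ⇒ 6;  out={1}∪out(6)={1}
  fail(5) 'bcabb': from fail(4)=1 chase 'b': 1→0 ⇒ 1;  out={0}∪out(1)={0}

Scan:
pos 0 'c': at 0
pos 1 'c': at 0
pos 2 'b': at 1
pos 3 'd': at 6 (fail-walked)
pos 4 'd': at 6 (fail-walked)
pos 5 'a': at 0 (fail-walked)
pos 6 'b': at 1
pos 7 'd': at 6 (fail-walked)
pos 8 'b': at 7
pos 9 'c': at 8
pos 10 'd': at 9  → match P1@[7:10]
pos 11 'c': at 0 (fail-walked)
pos 12 'b': at 1
pos 13 'd': at 6 (fail-walked)
pos 14 'd': at 6 (fail-walked)
pos 15 'c': at 0 (fail-walked)
pos 16 'd': at 6
pos 17 'b': at 7
pos 18 'c': at 8
pos 19 'a': at 3 (fail-walked)
pos 20 'b': at 4
pos 21 'b': at 5  → match P0@[17:21]
pos 22 'b': at 1 (fail-walked)
pos 23 'd': at 6 (fail-walked)
pos 24 'b': at 7
pos 25 'c': at 8
pos 26 'd': at 9  → match P1@[23:26]
pos 27 'b': at 7 (fail-walked)
pos 28 'c': at 8
pos 29 'b': at 1 (fail-walked)
pos 30 'd': at 6 (fail-walked)
pos 31 'd': at 6 (fail-walked)
pos 32 'b': at 7
pos 33 'c': at 8
pos 34 'a': at 3 (fail-walked)
pos 35 'b': at 4
pos 36 'b': at 5  → match P0@[32:36]
pos 37 'a': at 0 (fail-walked)
pos 38 'b': at 1
pos 39 'd': at 6 (fail-walked)
pos 40 'c': at 0 (fail-walked)
pos 41 'a': at 0
pos 42 'b': at 1
pos 43 'c': at 2
pos 44 'a': at 3
pos 45 'b': at 4
pos 46 'b': at 5  → match P0@[42:46]
pos 47 'b': at 1 (fail-walked)
pos 48 'c': at 2
pos 49 'a': at 3
pos 50 'b': at 4
pos 51 'b': at 5  → match P0@[47:51]

Matches: [[10,1],[21,0],[26,1],[36,0],[46,0],[51,0]]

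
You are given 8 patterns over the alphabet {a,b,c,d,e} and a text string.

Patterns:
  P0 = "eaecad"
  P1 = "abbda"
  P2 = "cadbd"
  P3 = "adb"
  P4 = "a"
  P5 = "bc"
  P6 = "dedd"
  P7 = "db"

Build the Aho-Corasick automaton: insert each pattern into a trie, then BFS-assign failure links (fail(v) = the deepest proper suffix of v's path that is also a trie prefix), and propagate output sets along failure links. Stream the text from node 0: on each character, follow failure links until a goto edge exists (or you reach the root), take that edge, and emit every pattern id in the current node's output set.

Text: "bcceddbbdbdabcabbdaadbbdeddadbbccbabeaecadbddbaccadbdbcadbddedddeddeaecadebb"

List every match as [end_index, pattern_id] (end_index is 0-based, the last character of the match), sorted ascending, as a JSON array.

Construct AC machine:
Trie nodes:
  0='ε' goto a→7 b→19 c→12 d→21 e→1
  1='e' goto a→2
  2='ea' goto e→3
  3='eae' goto c→4
  4='eaec' goto a→5
  5='eaeca' goto d→6
  6='eaecad' goto ·  [P0 ends]
  7='a' goto b→8 d→17  [P4 ends]
  8='ab' goto b→9
  9='abb' goto d→10
  10='abbd' goto a→11
  11='abbda' goto ·  [P1 ends]
  12='c' goto a→13
  13='ca' goto d→14
  14='cad' goto b→15
  15='cadb' goto d→16
  16='cadbd' goto ·  [P2 ends]
  17='ad' goto b→18
  18='adb' goto ·  [P3 ends]
  19='b' goto c→20
  20='bc' goto ·  [P5 ends]
  21='d' goto b→25 e→22
  22='de' goto d→23
  23='ded' goto d→24
  24='dedd' goto ·  [P6 ends]
  25='db' goto ·  [P7 ends]

Failure links (BFS by depth):
  n1('e'): parent n0 fail=0; on 'e' 0 → fail=0;  out ∅∪∅=∅
  n7('a'): parent n0 fail=0; on 'a' 0 → fail=0;  out {4}∪∅={4}
  n12('c'): parent n0 fail=0; on 'c' 0 → fail=0;  out ∅∪∅=∅
  n19('b'): parent n0 fail=0; on 'b' 0 → fail=0;  out ∅∪∅=∅
  n21('d'): parent n0 fail=0; on 'd' 0 → fail=0;  out ∅∪∅=∅
  n2('ea'): parent n1 fail=0; on 'a' 0 → fail=7;  out ∅∪{4}={4}
  n8('ab'): parent n7 fail=0; on 'b' 0 → fail=19;  out ∅∪∅=∅
  n13('ca'): parent n12 fail=0; on 'a' 0 → fail=7;  out ∅∪{4}={4}
  n17('ad'): parent n7 fail=0; on 'd' 0 → fail=21;  out ∅∪∅=∅
  n20('bc'): parent n19 fail=0; on 'c' 0 → fail=12;  out {5}∪∅={5}
  n22('de'): parent n21 fail=0; on 'e' 0 → fail=1;  out ∅∪∅=∅
  n25('db'): parent n21 fail=0; on 'b' 0 → fail=19;  out {7}∪∅={7}
  n3('eae'): parent n2 fail=7; on 'e' 7→0 → fail=1;  out ∅∪∅=∅
  n9('abb'): parent n8 fail=19; on 'b' 19→0 → fail=19;  out ∅∪∅=∅
  n14('cad'): parent n13 fail=7; on 'd' 7 → fail=17;  out ∅∪∅=∅
  n18('adb'): parent n17 fail=21; on 'b' 21 → fail=25;  out {3}∪{7}={3,7}
  n23('ded'): parent n22 fail=1; on 'd' 1→0 → fail=21;  out ∅∪∅=∅
  n4('eaec'): parent n3 fail=1; on 'c' 1→0 → fail=12;  out ∅∪∅=∅
  n10('abbd'): parent n9 fail=19; on 'd' 19→0 → fail=21;  out ∅∪∅=∅
  n15('cadb'): parent n14 fail=17; on 'b' 17 → fail=18;  out ∅∪{3,7}={3,7}
  n24('dedd'): parent n23 fail=21; on 'd' 21→0 → fail=21;  out {6}∪∅={6}
  n5('eaeca'): parent n4 fail=12; on 'a' 12 → fail=13;  out ∅∪{4}={4}
  n11('abbda'): parent n10 fail=21; on 'a' 21→0 → fail=7;  out {1}∪{4}={1,4}
  n16('cadbd'): parent n15 fail=18; on 'd' 18→25→19→0 → fail=21;  out {2}∪∅={2}
  n6('eaecad'): parent n5 fail=13; on 'd' 13 → fail=14;  out {0}∪∅={0}

Text stream:
[0] read 'b'  n0⇒n19
[1] read 'c'  n19⇒n20  emit P5@[0:1]
[2] read 'c'  n20⇒n12 (fail-walked)
[3] read 'e'  n12⇒n1 (fail-walked)
[4] read 'd'  n1⇒n21 (fail-walked)
[5] read 'd'  n21⇒n21 (fail-walked)
[6] read 'b'  n21⇒n25  emit P7@[5:6]
[7] read 'b'  n25⇒n19 (fail-walked)
[8] read 'd'  n19⇒n21 (fail-walked)
[9] read 'b'  n21⇒n25  emit P7@[8:9]
[10] read 'd'  n25⇒n21 (fail-walked)
[11] read 'a'  n21⇒n7 (fail-walked)  emit P4@[11:11]
[12] read 'b'  n7⇒n8
[13] read 'c'  n8⇒n20 (fail-walked)  emit P5@[12:13]
[14] read 'a'  n20⇒n13 (fail-walked)  emit P4@[14:14]
[15] read 'b'  n13⇒n8 (fail-walked)
[16] read 'b'  n8⇒n9
[17] read 'd'  n9⇒n10
[18] read 'a'  n10⇒n11  emit P1@[14:18],P4@[18:18]
[19] read 'a'  n11⇒n7 (fail-walked)  emit P4@[19:19]
[20] read 'd'  n7⇒n17
[21] read 'b'  n17⇒n18  emit P3@[19:21],P7@[20:21]
[22] read 'b'  n18⇒n19 (fail-walked)
[23] read 'd'  n19⇒n21 (fail-walked)
[24] read 'e'  n21⇒n22
[25] read 'd'  n22⇒n23
[26] read 'd'  n23⇒n24  emit P6@[23:26]
[27] read 'a'  n24⇒n7 (fail-walked)  emit P4@[27:27]
[28] read 'd'  n7⇒n17
[29] read 'b'  n17⇒n18  emit P3@[27:29],P7@[28:29]
[30] read 'b'  n18⇒n19 (fail-walked)
[31] read 'c'  n19⇒n20  emit P5@[30:31]
[32] read 'c'  n20⇒n12 (fail-walked)
[33] read 'b'  n12⇒n19 (fail-walked)
[34] read 'a'  n19⇒n7 (fail-walked)  emit P4@[34:34]
[35] read 'b'  n7⇒n8
[36] read 'e'  n8⇒n1 (fail-walked)
[37] read 'a'  n1⇒n2  emit P4@[37:37]
[38] read 'e'  n2⇒n3
[39] read 'c'  n3⇒n4
[40] read 'a'  n4⇒n5  emit P4@[40:40]
[41] read 'd'  n5⇒n6  emit P0@[36:41]
[42] read 'b'  n6⇒n15 (fail-walked)  emit P3@[40:42],P7@[41:42]
[43] read 'd'  n15⇒n16  emit P2@[39:43]
[44] read 'd'  n16⇒n21 (fail-walked)
[45] read 'b'  n21⇒n25  emit P7@[44:45]
[46] read 'a'  n25⇒n7 (fail-walked)  emit P4@[46:46]
[47] read 'c'  n7⇒n12 (fail-walked)
[48] read 'c'  n12⇒n12 (fail-walked)
[49] read 'a'  n12⇒n13  emit P4@[49:49]
[50] read 'd'  n13⇒n14
[51] read 'b'  n14⇒n15  emit P3@[49:51],P7@[50:51]
[52] read 'd'  n15⇒n16  emit P2@[48:52]
[53] read 'b'  n16⇒n25 (fail-walked)  emit P7@[52:53]
[54] read 'c'  n25⇒n20 (fail-walked)  emit P5@[53:54]
[55] read 'a'  n20⇒n13 (fail-walked)  emit P4@[55:55]
[56] read 'd'  n13⇒n14
[57] read 'b'  n14⇒n15  emit P3@[55:57],P7@[56:57]
[58] read 'd'  n15⇒n16  emit P2@[54:58]
[59] read 'd'  n16⇒n21 (fail-walked)
[60] read 'e'  n21⇒n22
[61] read 'd'  n22⇒n23
[62] read 'd'  n23⇒n24  emit P6@[59:62]
[63] read 'd'  n24⇒n21 (fail-walked)
[64] read 'e'  n21⇒n22
[65] read 'd'  n22⇒n23
[66] read 'd'  n23⇒n24  emit P6@[63:66]
[67] read 'e'  n24⇒n22 (fail-walked)
[68] read 'a'  n22⇒n2 (fail-walked)  emit P4@[68:68]
[69] read 'e'  n2⇒n3
[70] read 'c'  n3⇒n4
[71] read 'a'  n4⇒n5  emit P4@[71:71]
[72] read 'd'  n5⇒n6  emit P0@[67:72]
[73] read 'e'  n6⇒n22 (fail-walked)
[74] read 'b'  n22⇒n19 (fail-walked)
[75] read 'b'  n19⇒n19 (fail-walked)

Result: [[1,5],[6,7],[9,7],[11,4],[13,5],[14,4],[18,1],[18,4],[19,4],[21,3],[21,7],[26,6],[27,4],[29,3],[29,7],[31,5],[34,4],[37,4],[40,4],[41,0],[42,3],[42,7],[43,2],[45,7],[46,4],[49,4],[51,3],[51,7],[52,2],[53,7],[54,5],[55,4],[57,3],[57,7],[58,2],[62,6],[66,6],[68,4],[71,4],[72,0]]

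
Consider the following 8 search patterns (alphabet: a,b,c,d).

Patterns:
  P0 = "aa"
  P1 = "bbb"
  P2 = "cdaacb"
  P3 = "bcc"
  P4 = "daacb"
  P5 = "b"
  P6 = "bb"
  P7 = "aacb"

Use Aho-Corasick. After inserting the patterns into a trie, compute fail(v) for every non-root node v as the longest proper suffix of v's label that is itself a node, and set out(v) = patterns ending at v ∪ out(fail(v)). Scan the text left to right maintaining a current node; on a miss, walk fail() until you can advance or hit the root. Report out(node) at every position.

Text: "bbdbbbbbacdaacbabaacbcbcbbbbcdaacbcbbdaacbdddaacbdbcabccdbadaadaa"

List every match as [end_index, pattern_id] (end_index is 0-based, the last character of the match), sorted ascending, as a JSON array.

Construct AC machine:
Trie nodes:
  n0 'ε': a→1 b→3 c→6 d→14
  n1 'a': a→2
  n2 'aa': c→19  ←P0
  n3 'b': b→4 c→12  ←P5
  n4 'bb': b→5  ←P6
  n5 'bbb': ·  ←P1
  n6 'c': d→7
  n7 'cd': a→8
  n8 'cda': a→9
  n9 'cdaa': c→10
  n10 'cdaac': b→11
  n11 'cdaacb': ·  ←P2
  n12 'bc': c→13
  n13 'bcc': ·  ←P3
  n14 'd': a→15
  n15 'da': a→16
  n16 'daa': c→17
  n17 'daac': b→18
  n18 'daacb': ·  ←P4
  n19 'aac': b→20
  n20 'aacb': ·  ←P7

BFS fail/out derivation:
  fail(1) 'a': from fail(0)=0 chase 'a': 0 ⇒ 0;  out=∅∪out(0)=∅
  fail(3) 'b': from fail(0)=0 chase 'b': 0 ⇒ 0;  out={5}∪out(0)={5}
  fail(6) 'c': from fail(0)=0 chase 'c': 0 ⇒ 0;  out=∅∪out(0)=∅
  fail(14) 'd': from fail(0)=0 chase 'd': 0 ⇒ 0;  out=∅∪out(0)=∅
  fail(2) 'aa': from fail(1)=0 chase 'a': 0 ⇒ 1;  out={0}∪out(1)={0}
  fail(4) 'bb': from fail(3)=0 chase 'b': 0 ⇒ 3;  out={6}∪out(3)={5,6}
  fail(7) 'cd': from fail(6)=0 chase 'd': 0 ⇒ 14;  out=∅∪out(14)=∅
  fail(12) 'bc': from fail(3)=0 chase 'c': 0 ⇒ 6;  out=∅∪out(6)=∅
  fail(15) 'da': from fail(14)=0 chase 'a': 0 ⇒ 1;  out=∅∪out(1)=∅
  fail(5) 'bbb': from fail(4)=3 chase 'b': 3 ⇒ 4;  out={1}∪out(4)={1,5,6}
  fail(8) 'cda': from fail(7)=14 chase 'a': 14 ⇒ 15;  out=∅∪out(15)=∅
  fail(13) 'bcc': from fail(12)=6 chase 'c': 6→0 ⇒ 6;  out={3}∪out(6)={3}
  fail(16) 'daa': from fail(15)=1 chase 'a': 1 ⇒ 2;  out=∅∪out(2)={0}
  fail(19) 'aac': from fail(2)=1 chase 'c': 1→0 ⇒ 6;  out=∅∪out(6)=∅
  fail(9) 'cdaa': from fail(8)=15 chase 'a': 15 ⇒ 16;  out=∅∪out(16)={0}
  fail(17) 'daac': from fail(16)=2 chase 'c': 2 ⇒ 19;  out=∅∪out(19)=∅
  fail(20) 'aacb': from fail(19)=6 chase 'b': 6→0 ⇒ 3;  out={7}∪out(3)={5,7}
  fail(10) 'cdaac': from fail(9)=16 chase 'c': 16 ⇒ 17;  out=∅∪out(17)=∅
  fail(18) 'daacb': from fail(17)=19 chase 'b': 19 ⇒ 20;  out={4}∪out(20)={4,5,7}
  fail(11) 'cdaacb': from fail(10)=17 chase 'b': 17 ⇒ 18;  out={2}∪out(18)={2,4,5,7}

Run:
pos 0 'b': at 3  → match P5@[0:0]
pos 1 'b': at 4  → match P5@[1:1],P6@[0:1]
pos 2 'd': at 14 (via fail)
pos 3 'b': at 3 (via fail)  → match P5@[3:3]
pos 4 'b': at 4  → match P5@[4:4],P6@[3:4]
pos 5 'b': at 5  → match P1@[3:5],P5@[5:5],P6@[4:5]
pos 6 'b': at 5 (via fail)  → match P1@[4:6],P5@[6:6],P6@[5:6]
pos 7 'b': at 5 (via fail)  → match P1@[5:7],P5@[7:7],P6@[6:7]
pos 8 'a': at 1 (via fail)
pos 9 'c': at 6 (via fail)
pos 10 'd': at 7
pos 11 'a': at 8
pos 12 'a': at 9  → match P0@[11:12]
pos 13 'c': at 10
pos 14 'b': at 11  → match P2@[9:14],P4@[10:14],P5@[14:14],P7@[11:14]
pos 15 'a': at 1 (via fail)
pos 16 'b': at 3 (via fail)  → match P5@[16:16]
pos 17 'a': at 1 (via fail)
pos 18 'a': at 2  → match P0@[17:18]
pos 19 'c': at 19
pos 20 'b': at 20  → match P5@[20:20],P7@[17:20]
pos 21 'c': at 12 (via fail)
pos 22 'b': at 3 (via fail)  → match P5@[22:22]
pos 23 'c': at 12
pos 24 'b': at 3 (via fail)  → match P5@[24:24]
pos 25 'b': at 4  → match P5@[25:25],P6@[24:25]
pos 26 'b': at 5  → match P1@[24:26],P5@[26:26],P6@[25:26]
pos 27 'b': at 5 (via fail)  → match P1@[25:27],P5@[27:27],P6@[26:27]
pos 28 'c': at 12 (via fail)
pos 29 'd': at 7 (via fail)
pos 30 'a': at 8
pos 31 'a': at 9  → match P0@[30:31]
pos 32 'c': at 10
pos 33 'b': at 11  → match P2@[28:33],P4@[29:33],P5@[33:33],P7@[30:33]
pos 34 'c': at 12 (via fail)
pos 35 'b': at 3 (via fail)  → match P5@[35:35]
pos 36 'b': at 4  → match P5@[36:36],P6@[35:36]
pos 37 'd': at 14 (via fail)
pos 38 'a': at 15
pos 39 'a': at 16  → match P0@[38:39]
pos 40 'c': at 17
pos 41 'b': at 18  → match P4@[37:41],P5@[41:41],P7@[38:41]
pos 42 'd': at 14 (via fail)
pos 43 'd': at 14 (via fail)
pos 44 'd': at 14 (via fail)
pos 45 'a': at 15
pos 46 'a': at 16  → match P0@[45:46]
pos 47 'c': at 17
pos 48 'b': at 18  → match P4@[44:48],P5@[48:48],P7@[45:48]
pos 49 'd': at 14 (via fail)
pos 50 'b': at 3 (via fail)  → match P5@[50:50]
pos 51 'c': at 12
pos 52 'a': at 1 (via fail)
pos 53 'b': at 3 (via fail)  → match P5@[53:53]
pos 54 'c': at 12
pos 55 'c': at 13  → match P3@[53:55]
pos 56 'd': at 7 (via fail)
pos 57 'b': at 3 (via fail)  → match P5@[57:57]
pos 58 'a': at 1 (via fail)
pos 59 'd': at 14 (via fail)
pos 60 'a': at 15
pos 61 'a': at 16  → match P0@[60:61]
pos 62 'd': at 14 (via fail)
pos 63 'a': at 15
pos 64 'a': at 16  → match P0@[63:64]

Matches: [[0,5],[1,5],[1,6],[3,5],[4,5],[4,6],[5,1],[5,5],[5,6],[6,1],[6,5],[6,6],[7,1],[7,5],[7,6],[12,0],[14,2],[14,4],[14,5],[14,7],[16,5],[18,0],[20,5],[20,7],[22,5],[24,5],[25,5],[25,6],[26,1],[26,5],[26,6],[27,1],[27,5],[27,6],[31,0],[33,2],[33,4],[33,5],[33,7],[35,5],[36,5],[36,6],[39,0],[41,4],[41,5],[41,7],[46,0],[48,4],[48,5],[48,7],[50,5],[53,5],[55,3],[57,5],[61,0],[64,0]]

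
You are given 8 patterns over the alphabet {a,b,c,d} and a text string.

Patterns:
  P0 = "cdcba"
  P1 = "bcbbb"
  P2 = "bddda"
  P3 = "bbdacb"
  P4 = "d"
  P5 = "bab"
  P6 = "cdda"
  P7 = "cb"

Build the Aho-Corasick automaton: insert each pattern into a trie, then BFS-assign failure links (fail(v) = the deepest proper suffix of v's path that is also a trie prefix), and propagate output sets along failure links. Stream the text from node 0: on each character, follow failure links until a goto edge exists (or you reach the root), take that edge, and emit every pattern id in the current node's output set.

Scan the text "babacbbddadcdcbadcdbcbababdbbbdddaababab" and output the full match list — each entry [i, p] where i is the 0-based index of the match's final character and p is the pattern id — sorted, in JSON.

Construct AC machine:
Trie nodes:
  n0 'ε': b→6 c→1 d→20
  n1 'c': b→25 d→2
  n2 'cd': c→3 d→23
  n3 'cdc': b→4
  n4 'cdcb': a→5
  n5 'cdcba': ·  [P0 ends]
  n6 'b': a→21 b→15 c→7 d→11
  n7 'bc': b→8
  n8 'bcb': b→9
  n9 'bcbb': b→10
  n10 'bcbbb': ·  [P1 ends]
  n11 'bd': d→12
  n12 'bdd': d→13
  n13 'bddd': a→14
  n14 'bddda': ·  [P2 ends]
  n15 'bb': d→16
  n16 'bbd': a→17
  n17 'bbda': c→18
  n18 'bbdac': b→19
  n19 'bbdacb': ·  [P3 ends]
  n20 'd': ·  [P4 ends]
  n21 'ba': b→22
  n22 'bab': ·  [P5 ends]
  n23 'cdd': a→24
  n24 'cdda': ·  [P6 ends]
  n25 'cb': ·  [P7 ends]

BFS fail/out derivation:
  n1('c'): parent n0 fail=0; on 'c' 0 → fail=0;  out ∅∪∅=∅
  n6('b'): parent n0 fail=0; on 'b' 0 → fail=0;  out ∅∪∅=∅
  n20('d'): parent n0 fail=0; on 'd' 0 → fail=0;  out {4}∪∅={4}
  n2('cd'): parent n1 fail=0; on 'd' 0 → fail=20;  out ∅∪{4}={4}
  n7('bc'): parent n6 fail=0; on 'c' 0 → fail=1;  out ∅∪∅=∅
  n11('bd'): parent n6 fail=0; on 'd' 0 → fail=20;  out ∅∪{4}={4}
  n15('bb'): parent n6 fail=0; on 'b' 0 → fail=6;  out ∅∪∅=∅
  n21('ba'): parent n6 fail=0; on 'a' 0 → fail=0;  out ∅∪∅=∅
  n25('cb'): parent n1 fail=0; on 'b' 0 → fail=6;  out {7}∪∅={7}
  n3('cdc'): parent n2 fail=20; on 'c' 20→0 → fail=1;  out ∅∪∅=∅
  n8('bcb'): parent n7 fail=1; on 'b' 1 → fail=25;  out ∅∪{7}={7}
  n12('bdd'): parent n11 fail=20; on 'd' 20→0 → fail=20;  out ∅∪{4}={4}
  n16('bbd'): parent n15 fail=6; on 'd' 6 → fail=11;  out ∅∪{4}={4}
  n22('bab'): parent n21 fail=0; on 'b' 0 → fail=6;  out {5}∪∅={5}
  n23('cdd'): parent n2 fail=20; on 'd' 20→0 → fail=20;  out ∅∪{4}={4}
  n4('cdcb'): parent n3 fail=1; on 'b' 1 → fail=25;  out ∅∪{7}={7}
  n9('bcbb'): parent n8 fail=25; on 'b' 25→6 → fail=15;  out ∅∪∅=∅
  n13('bddd'): parent n12 fail=20; on 'd' 20→0 → fail=20;  out ∅∪{4}={4}
  n17('bbda'): parent n16 fail=11; on 'a' 11→20→0 → fail=0;  out ∅∪∅=∅
  n24('cdda'): parent n23 fail=20; on 'a' 20→0 → fail=0;  out {6}∪∅={6}
  n5('cdcba'): parent n4 fail=25; on 'a' 25→6 → fail=21;  out {0}∪∅={0}
  n10('bcbbb'): parent n9 fail=15; on 'b' 15→6 → fail=15;  out {1}∪∅={1}
  n14('bddda'): parent n13 fail=20; on 'a' 20→0 → fail=0;  out {2}∪∅={2}
  n18('bbdac'): parent n17 fail=0; on 'c' 0 → fail=1;  out ∅∪∅=∅
  n19('bbdacb'): parent n18 fail=1; on 'b' 1 → fail=25;  out {3}∪{7}={3,7}

Run:
i=0 'b': node 0→6
i=1 'a': node 6→21
i=2 'b': node 21→22  emit P5@[0:2]
i=3 'a': node 22→21 (fail-walked)
i=4 'c': node 21→1 (fail-walked)
i=5 'b': node 1→25  emit P7@[4:5]
i=6 'b': node 25→15 (fail-walked)
i=7 'd': node 15→16  emit P4@[7:7]
i=8 'd': node 16→12 (fail-walked)  emit P4@[8:8]
i=9 'a': node 12→0 (fail-walked)
i=10 'd': node 0→20  emit P4@[10:10]
i=11 'c': node 20→1 (fail-walked)
i=12 'd': node 1→2  emit P4@[12:12]
i=13 'c': node 2→3
i=14 'b': node 3→4  emit P7@[13:14]
i=15 'a': node 4→5  emit P0@[11:15]
i=16 'd': node 5→20 (fail-walked)  emit P4@[16:16]
i=17 'c': node 20→1 (fail-walked)
i=18 'd': node 1→2  emit P4@[18:18]
i=19 'b': node 2→6 (fail-walked)
i=20 'c': node 6→7
i=21 'b': node 7→8  emit P7@[20:21]
i=22 'a': node 8→21 (fail-walked)
i=23 'b': node 21→22  emit P5@[21:23]
i=24 'a': node 22→21 (fail-walked)
i=25 'b': node 21→22  emit P5@[23:25]
i=26 'd': node 22→11 (fail-walked)  emit P4@[26:26]
i=27 'b': node 11→6 (fail-walked)
i=28 'b': node 6→15
i=29 'b': node 15→15 (fail-walked)
i=30 'd': node 15→16  emit P4@[30:30]
i=31 'd': node 16→12 (fail-walked)  emit P4@[31:31]
i=32 'd': node 12→13  emit P4@[32:32]
i=33 'a': node 13→14  emit P2@[29:33]
i=34 'a': node 14→0 (fail-walked)
i=35 'b': node 0→6
i=36 'a': node 6→21
i=37 'b': node 21→22  emit P5@[35:37]
i=38 'a': node 22→21 (fail-walked)
i=39 'b': node 21→22  emit P5@[37:39]

Result: [[2,5],[5,7],[7,4],[8,4],[10,4],[12,4],[14,7],[15,0],[16,4],[18,4],[21,7],[23,5],[25,5],[26,4],[30,4],[31,4],[32,4],[33,2],[37,5],[39,5]]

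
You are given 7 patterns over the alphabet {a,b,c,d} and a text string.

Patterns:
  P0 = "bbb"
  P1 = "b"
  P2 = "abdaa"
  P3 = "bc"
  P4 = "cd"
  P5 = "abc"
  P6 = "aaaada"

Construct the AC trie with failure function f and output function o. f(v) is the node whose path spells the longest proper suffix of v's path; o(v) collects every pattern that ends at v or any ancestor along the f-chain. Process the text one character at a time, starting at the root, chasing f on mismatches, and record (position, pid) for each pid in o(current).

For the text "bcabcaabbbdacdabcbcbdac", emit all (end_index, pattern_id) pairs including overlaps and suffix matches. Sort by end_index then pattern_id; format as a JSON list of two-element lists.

Build automaton:
Trie nodes:
  0='ε' goto a→4 b→1 c→10
  1='b' goto b→2 c→9  [P1 ends]
  2='bb' goto b→3
  3='bbb' goto ·  [P0 ends]
  4='a' goto a→13 b→5
  5='ab' goto c→12 d→6
  6='abd' goto a→7
  7='abda' goto a→8
  8='abdaa' goto ·  [P2 ends]
  9='bc' goto ·  [P3 ends]
  10='c' goto d→11
  11='cd' goto ·  [P4 ends]
  12='abc' goto ·  [P5 ends]
  13='aa' goto a→14
  14='aaa' goto a→15
  15='aaaa' goto d→16
  16='aaaad' goto a→17
  17='aaaada' goto ·  [P6 ends]

Failure links (BFS by depth):
  n1('b'): parent n0 fail=0; on 'b' 0 → fail=0;  out {1}∪∅={1}
  n4('a'): parent n0 fail=0; on 'a' 0 → fail=0;  out ∅∪∅=∅
  n10('c'): parent n0 fail=0; on 'c' 0 → fail=0;  out ∅∪∅=∅
  n2('bb'): parent n1 fail=0; on 'b' 0 → fail=1;  out ∅∪{1}={1}
  n5('ab'): parent n4 fail=0; on 'b' 0 → fail=1;  out ∅∪{1}={1}
  n9('bc'): parent n1 fail=0; on 'c' 0 → fail=10;  out {3}∪∅={3}
  n11('cd'): parent n10 fail=0; on 'd' 0 → fail=0;  out {4}∪∅={4}
  n13('aa'): parent n4 fail=0; on 'a' 0 → fail=4;  out ∅∪∅=∅
  n3('bbb'): parent n2 fail=1; on 'b' 1 → fail=2;  out {0}∪{1}={0,1}
  n6('abd'): parent n5 fail=1; on 'd' 1→0 → fail=0;  out ∅∪∅=∅
  n12('abc'): parent n5 fail=1; on 'c' 1 → fail=9;  out {5}∪{3}={3,5}
  n14('aaa'): parent n13 fail=4; on 'a' 4 → fail=13;  out ∅∪∅=∅
  n7('abda'): parent n6 fail=0; on 'a' 0 → fail=4;  out ∅∪∅=∅
  n15('aaaa'): parent n14 fail=13; on 'a' 13 → fail=14;  out ∅∪∅=∅
  n8('abdaa'): parent n7 fail=4; on 'a' 4 → fail=13;  out {2}∪∅={2}
  n16('aaaad'): parent n15 fail=14; on 'd' 14→13→4→0 → fail=0;  out ∅∪∅=∅
  n17('aaaada'): parent n16 fail=0; on 'a' 0 → fail=4;  out {6}∪∅={6}

Text stream:
[0] read 'b'  n0⇒n1  ** P1@[0:0]
[1] read 'c'  n1⇒n9  ** P3@[0:1]
[2] read 'a'  n9⇒n4 (fail-walked)
[3] read 'b'  n4⇒n5  ** P1@[3:3]
[4] read 'c'  n5⇒n12  ** P3@[3:4],P5@[2:4]
[5] read 'a'  n12⇒n4 (fail-walked)
[6] read 'a'  n4⇒n13
[7] read 'b'  n13⇒n5 (fail-walked)  ** P1@[7:7]
[8] read 'b'  n5⇒n2 (fail-walked)  ** P1@[8:8]
[9] read 'b'  n2⇒n3  ** P0@[7:9],P1@[9:9]
[10] read 'd'  n3⇒n0 (fail-walked)
[11] read 'a'  n0⇒n4
[12] read 'c'  n4⇒n10 (fail-walked)
[13] read 'd'  n10⇒n11  ** P4@[12:13]
[14] read 'a'  n11⇒n4 (fail-walked)
[15] read 'b'  n4⇒n5  ** P1@[15:15]
[16] read 'c'  n5⇒n12  ** P3@[15:16],P5@[14:16]
[17] read 'b'  n12⇒n1 (fail-walked)  ** P1@[17:17]
[18] read 'c'  n1⇒n9  ** P3@[17:18]
[19] read 'b'  n9⇒n1 (fail-walked)  ** P1@[19:19]
[20] read 'd'  n1⇒n0 (fail-walked)
[21] read 'a'  n0⇒n4
[22] read 'c'  n4⇒n10 (fail-walked)

All matches (sorted): [[0,1],[1,3],[3,1],[4,3],[4,5],[7,1],[8,1],[9,0],[9,1],[13,4],[15,1],[16,3],[16,5],[17,1],[18,3],[19,1]]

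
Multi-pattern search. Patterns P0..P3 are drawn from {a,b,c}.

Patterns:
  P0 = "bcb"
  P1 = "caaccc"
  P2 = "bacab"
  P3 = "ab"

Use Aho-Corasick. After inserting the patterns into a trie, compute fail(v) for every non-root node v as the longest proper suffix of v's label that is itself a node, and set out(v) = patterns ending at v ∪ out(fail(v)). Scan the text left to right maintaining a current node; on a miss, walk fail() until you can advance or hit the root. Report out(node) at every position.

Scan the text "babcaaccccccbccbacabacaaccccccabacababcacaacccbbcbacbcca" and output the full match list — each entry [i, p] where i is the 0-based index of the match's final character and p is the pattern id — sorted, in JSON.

Build automaton:
Trie nodes:
  n0 'ε': a→14 b→1 c→4
  n1 'b': a→10 c→2
  n2 'bc': b→3
  n3 'bcb': ·  ←P0
  n4 'c': a→5
  n5 'ca': a→6
  n6 'caa': c→7
  n7 'caac': c→8
  n8 'caacc': c→9
  n9 'caaccc': ·  ←P1
  n10 'ba': c→11
  n11 'bac': a→12
  n12 'baca': b→13
  n13 'bacab': ·  ←P2
  n14 'a': b→15
  n15 'ab': ·  ←P3

Failure links (BFS by depth):
  fail(1) 'b': from fail(0)=0 chase 'b': 0 ⇒ 0;  out=∅∪out(0)=∅
  fail(4) 'c': from fail(0)=0 chase 'c': 0 ⇒ 0;  out=∅∪out(0)=∅
  fail(14) 'a': from fail(0)=0 chase 'a': 0 ⇒ 0;  out=∅∪out(0)=∅
  fail(2) 'bc': from fail(1)=0 chase 'c': 0 ⇒ 4;  out=∅∪out(4)=∅
  fail(5) 'ca': from fail(4)=0 chase 'a': 0 ⇒ 14;  out=∅∪out(14)=∅
  fail(10) 'ba': from fail(1)=0 chase 'a': 0 ⇒ 14;  out=∅∪out(14)=∅
  fail(15) 'ab': from fail(14)=0 chase 'b': 0 ⇒ 1;  out={3}∪out(1)={3}
  fail(3) 'bcb': from fail(2)=4 chase 'b': 4→0 ⇒ 1;  out={0}∪out(1)={0}
  fail(6) 'caa': from fail(5)=14 chase 'a': 14→0 ⇒ 14;  out=∅∪out(14)=∅
  fail(11) 'bac': from fail(10)=14 chase 'c': 14→0 ⇒ 4;  out=∅∪out(4)=∅
  fail(7) 'caac': from fail(6)=14 chase 'c': 14→0 ⇒ 4;  out=∅∪out(4)=∅
  fail(12) 'baca': from fail(11)=4 chase 'a': 4 ⇒ 5;  out=∅∪out(5)=∅
  fail(8) 'caacc': from fail(7)=4 chase 'c': 4→0 ⇒ 4;  out=∅∪out(4)=∅
  fail(13) 'bacab': from fail(12)=5 chase 'b': 5→14 ⇒ 15;  out={2}∪out(15)={2,3}
  fail(9) 'caaccc': from fail(8)=4 chase 'c': 4→0 ⇒ 4;  out={1}∪out(4)={1}

Run:
pos 0 'b': at 1
pos 1 'a': at 10
pos 2 'b': at 15 (fail-walked)  ** P3@[1:2]
pos 3 'c': at 2 (fail-walked)
pos 4 'a': at 5 (fail-walked)
pos 5 'a': at 6
pos 6 'c': at 7
pos 7 'c': at 8
pos 8 'c': at 9  ** P1@[3:8]
pos 9 'c': at 4 (fail-walked)
pos 10 'c': at 4 (fail-walked)
pos 11 'c': at 4 (fail-walked)
pos 12 'b': at 1 (fail-walked)
pos 13 'c': at 2
pos 14 'c': at 4 (fail-walked)
pos 15 'b': at 1 (fail-walked)
pos 16 'a': at 10
pos 17 'c': at 11
pos 18 'a': at 12
pos 19 'b': at 13  ** P2@[15:19],P3@[18:19]
pos 20 'a': at 10 (fail-walked)
pos 21 'c': at 11
pos 22 'a': at 12
pos 23 'a': at 6 (fail-walked)
pos 24 'c': at 7
pos 25 'c': at 8
pos 26 'c': at 9  ** P1@[21:26]
pos 27 'c': at 4 (fail-walked)
pos 28 'c': at 4 (fail-walked)
pos 29 'c': at 4 (fail-walked)
pos 30 'a': at 5
pos 31 'b': at 15 (fail-walked)  ** P3@[30:31]
pos 32 'a': at 10 (fail-walked)
pos 33 'c': at 11
pos 34 'a': at 12
pos 35 'b': at 13  ** P2@[31:35],P3@[34:35]
pos 36 'a': at 10 (fail-walked)
pos 37 'b': at 15 (fail-walked)  ** P3@[36:37]
pos 38 'c': at 2 (fail-walked)
pos 39 'a': at 5 (fail-walked)
pos 40 'c': at 4 (fail-walked)
pos 41 'a': at 5
pos 42 'a': at 6
pos 43 'c': at 7
pos 44 'c': at 8
pos 45 'c': at 9  ** P1@[40:45]
pos 46 'b': at 1 (fail-walked)
pos 47 'b': at 1 (fail-walked)
pos 48 'c': at 2
pos 49 'b': at 3  ** P0@[47:49]
pos 50 'a': at 10 (fail-walked)
pos 51 'c': at 11
pos 52 'b': at 1 (fail-walked)
pos 53 'c': at 2
pos 54 'c': at 4 (fail-walked)
pos 55 'a': at 5

Result: [[2,3],[8,1],[19,2],[19,3],[26,1],[31,3],[35,2],[35,3],[37,3],[45,1],[49,0]]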